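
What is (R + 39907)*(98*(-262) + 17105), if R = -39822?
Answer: -728535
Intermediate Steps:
(R + 39907)*(98*(-262) + 17105) = (-39822 + 39907)*(98*(-262) + 17105) = 85*(-25676 + 17105) = 85*(-8571) = -728535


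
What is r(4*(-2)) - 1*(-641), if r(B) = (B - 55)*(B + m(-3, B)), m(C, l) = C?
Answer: 1334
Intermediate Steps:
r(B) = (-55 + B)*(-3 + B) (r(B) = (B - 55)*(B - 3) = (-55 + B)*(-3 + B))
r(4*(-2)) - 1*(-641) = (165 + (4*(-2))² - 232*(-2)) - 1*(-641) = (165 + (-8)² - 58*(-8)) + 641 = (165 + 64 + 464) + 641 = 693 + 641 = 1334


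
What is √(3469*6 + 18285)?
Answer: √39099 ≈ 197.73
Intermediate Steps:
√(3469*6 + 18285) = √(20814 + 18285) = √39099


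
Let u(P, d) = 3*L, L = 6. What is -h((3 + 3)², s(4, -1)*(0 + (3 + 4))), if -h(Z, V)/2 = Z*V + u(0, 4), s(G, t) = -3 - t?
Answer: -972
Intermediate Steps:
u(P, d) = 18 (u(P, d) = 3*6 = 18)
h(Z, V) = -36 - 2*V*Z (h(Z, V) = -2*(Z*V + 18) = -2*(V*Z + 18) = -2*(18 + V*Z) = -36 - 2*V*Z)
-h((3 + 3)², s(4, -1)*(0 + (3 + 4))) = -(-36 - 2*(-3 - 1*(-1))*(0 + (3 + 4))*(3 + 3)²) = -(-36 - 2*(-3 + 1)*(0 + 7)*6²) = -(-36 - 2*(-2*7)*36) = -(-36 - 2*(-14)*36) = -(-36 + 1008) = -1*972 = -972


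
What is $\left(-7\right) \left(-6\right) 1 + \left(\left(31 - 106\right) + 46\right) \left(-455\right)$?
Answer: $13237$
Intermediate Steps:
$\left(-7\right) \left(-6\right) 1 + \left(\left(31 - 106\right) + 46\right) \left(-455\right) = 42 \cdot 1 + \left(-75 + 46\right) \left(-455\right) = 42 - -13195 = 42 + 13195 = 13237$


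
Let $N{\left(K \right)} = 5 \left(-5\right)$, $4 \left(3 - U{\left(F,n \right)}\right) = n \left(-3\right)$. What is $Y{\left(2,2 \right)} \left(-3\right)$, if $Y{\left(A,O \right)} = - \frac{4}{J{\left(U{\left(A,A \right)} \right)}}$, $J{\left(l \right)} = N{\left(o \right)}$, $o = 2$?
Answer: $- \frac{12}{25} \approx -0.48$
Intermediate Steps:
$U{\left(F,n \right)} = 3 + \frac{3 n}{4}$ ($U{\left(F,n \right)} = 3 - \frac{n \left(-3\right)}{4} = 3 - \frac{\left(-3\right) n}{4} = 3 + \frac{3 n}{4}$)
$N{\left(K \right)} = -25$
$J{\left(l \right)} = -25$
$Y{\left(A,O \right)} = \frac{4}{25}$ ($Y{\left(A,O \right)} = - \frac{4}{-25} = \left(-4\right) \left(- \frac{1}{25}\right) = \frac{4}{25}$)
$Y{\left(2,2 \right)} \left(-3\right) = \frac{4}{25} \left(-3\right) = - \frac{12}{25}$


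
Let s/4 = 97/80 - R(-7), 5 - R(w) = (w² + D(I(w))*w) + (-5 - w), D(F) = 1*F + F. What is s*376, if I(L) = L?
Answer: 1091998/5 ≈ 2.1840e+5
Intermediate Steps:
D(F) = 2*F (D(F) = F + F = 2*F)
R(w) = 10 + w - 3*w² (R(w) = 5 - ((w² + (2*w)*w) + (-5 - w)) = 5 - ((w² + 2*w²) + (-5 - w)) = 5 - (3*w² + (-5 - w)) = 5 - (-5 - w + 3*w²) = 5 + (5 + w - 3*w²) = 10 + w - 3*w²)
s = 11617/20 (s = 4*(97/80 - (10 - 7 - 3*(-7)²)) = 4*(97*(1/80) - (10 - 7 - 3*49)) = 4*(97/80 - (10 - 7 - 147)) = 4*(97/80 - 1*(-144)) = 4*(97/80 + 144) = 4*(11617/80) = 11617/20 ≈ 580.85)
s*376 = (11617/20)*376 = 1091998/5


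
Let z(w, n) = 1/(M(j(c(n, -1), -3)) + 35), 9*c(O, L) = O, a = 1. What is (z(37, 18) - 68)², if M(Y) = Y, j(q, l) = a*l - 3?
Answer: 3884841/841 ≈ 4619.3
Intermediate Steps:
c(O, L) = O/9
j(q, l) = -3 + l (j(q, l) = 1*l - 3 = l - 3 = -3 + l)
z(w, n) = 1/29 (z(w, n) = 1/((-3 - 3) + 35) = 1/(-6 + 35) = 1/29)
(z(37, 18) - 68)² = (1/29 - 68)² = (-1971/29)² = 3884841/841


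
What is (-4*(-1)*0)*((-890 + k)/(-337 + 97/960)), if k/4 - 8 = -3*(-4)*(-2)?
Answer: 0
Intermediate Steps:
k = -64 (k = 32 + 4*(-3*(-4)*(-2)) = 32 + 4*(12*(-2)) = 32 + 4*(-24) = 32 - 96 = -64)
(-4*(-1)*0)*((-890 + k)/(-337 + 97/960)) = (-4*(-1)*0)*((-890 - 64)/(-337 + 97/960)) = (4*0)*(-954/(-337 + 97*(1/960))) = 0*(-954/(-337 + 97/960)) = 0*(-954/(-323423/960)) = 0*(-954*(-960/323423)) = 0*(915840/323423) = 0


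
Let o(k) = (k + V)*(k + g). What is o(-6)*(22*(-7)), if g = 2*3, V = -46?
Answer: 0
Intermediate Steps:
g = 6
o(k) = (-46 + k)*(6 + k) (o(k) = (k - 46)*(k + 6) = (-46 + k)*(6 + k))
o(-6)*(22*(-7)) = (-276 + (-6)² - 40*(-6))*(22*(-7)) = (-276 + 36 + 240)*(-154) = 0*(-154) = 0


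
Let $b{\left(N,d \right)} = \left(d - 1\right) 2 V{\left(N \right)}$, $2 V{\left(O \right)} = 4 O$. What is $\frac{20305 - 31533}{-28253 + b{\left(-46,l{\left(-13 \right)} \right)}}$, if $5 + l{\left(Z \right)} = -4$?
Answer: $\frac{11228}{26413} \approx 0.42509$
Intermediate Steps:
$V{\left(O \right)} = 2 O$ ($V{\left(O \right)} = \frac{4 O}{2} = 2 O$)
$l{\left(Z \right)} = -9$ ($l{\left(Z \right)} = -5 - 4 = -9$)
$b{\left(N,d \right)} = 2 N \left(-2 + 2 d\right)$ ($b{\left(N,d \right)} = \left(d - 1\right) 2 \cdot 2 N = \left(-1 + d\right) 2 \cdot 2 N = \left(-2 + 2 d\right) 2 N = 2 N \left(-2 + 2 d\right)$)
$\frac{20305 - 31533}{-28253 + b{\left(-46,l{\left(-13 \right)} \right)}} = \frac{20305 - 31533}{-28253 + 4 \left(-46\right) \left(-1 - 9\right)} = - \frac{11228}{-28253 + 4 \left(-46\right) \left(-10\right)} = - \frac{11228}{-28253 + 1840} = - \frac{11228}{-26413} = \left(-11228\right) \left(- \frac{1}{26413}\right) = \frac{11228}{26413}$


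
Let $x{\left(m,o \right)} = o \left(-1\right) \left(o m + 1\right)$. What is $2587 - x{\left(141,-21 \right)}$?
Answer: $64747$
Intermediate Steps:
$x{\left(m,o \right)} = - o \left(1 + m o\right)$ ($x{\left(m,o \right)} = - o \left(m o + 1\right) = - o \left(1 + m o\right)$)
$2587 - x{\left(141,-21 \right)} = 2587 - \left(-1\right) \left(-21\right) \left(1 + 141 \left(-21\right)\right) = 2587 - \left(-1\right) \left(-21\right) \left(1 - 2961\right) = 2587 - \left(-1\right) \left(-21\right) \left(-2960\right) = 2587 - -62160 = 2587 + 62160 = 64747$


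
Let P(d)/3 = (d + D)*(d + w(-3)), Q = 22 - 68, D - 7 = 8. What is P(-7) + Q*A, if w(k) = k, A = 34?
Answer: -1804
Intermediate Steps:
D = 15 (D = 7 + 8 = 15)
Q = -46
P(d) = 3*(-3 + d)*(15 + d) (P(d) = 3*((d + 15)*(d - 3)) = 3*((15 + d)*(-3 + d)) = 3*((-3 + d)*(15 + d)) = 3*(-3 + d)*(15 + d))
P(-7) + Q*A = (-135 + 3*(-7)² + 36*(-7)) - 46*34 = (-135 + 3*49 - 252) - 1564 = (-135 + 147 - 252) - 1564 = -240 - 1564 = -1804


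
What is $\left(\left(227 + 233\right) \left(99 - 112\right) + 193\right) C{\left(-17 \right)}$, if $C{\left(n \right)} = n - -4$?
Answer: $75231$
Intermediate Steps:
$C{\left(n \right)} = 4 + n$ ($C{\left(n \right)} = n + 4 = 4 + n$)
$\left(\left(227 + 233\right) \left(99 - 112\right) + 193\right) C{\left(-17 \right)} = \left(\left(227 + 233\right) \left(99 - 112\right) + 193\right) \left(4 - 17\right) = \left(460 \left(-13\right) + 193\right) \left(-13\right) = \left(-5980 + 193\right) \left(-13\right) = \left(-5787\right) \left(-13\right) = 75231$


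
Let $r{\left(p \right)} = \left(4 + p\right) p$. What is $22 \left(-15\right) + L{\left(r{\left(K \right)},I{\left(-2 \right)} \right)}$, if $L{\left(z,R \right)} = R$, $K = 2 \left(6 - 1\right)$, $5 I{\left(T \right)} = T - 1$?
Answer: $- \frac{1653}{5} \approx -330.6$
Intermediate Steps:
$I{\left(T \right)} = - \frac{1}{5} + \frac{T}{5}$ ($I{\left(T \right)} = \frac{T - 1}{5} = \frac{-1 + T}{5} = - \frac{1}{5} + \frac{T}{5}$)
$K = 10$ ($K = 2 \cdot 5 = 10$)
$r{\left(p \right)} = p \left(4 + p\right)$
$22 \left(-15\right) + L{\left(r{\left(K \right)},I{\left(-2 \right)} \right)} = 22 \left(-15\right) + \left(- \frac{1}{5} + \frac{1}{5} \left(-2\right)\right) = -330 - \frac{3}{5} = - \frac{1653}{5}$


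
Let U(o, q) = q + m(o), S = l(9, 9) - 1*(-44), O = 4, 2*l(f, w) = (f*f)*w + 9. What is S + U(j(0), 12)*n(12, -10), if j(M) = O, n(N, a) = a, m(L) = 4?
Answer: 253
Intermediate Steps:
l(f, w) = 9/2 + w*f²/2 (l(f, w) = ((f*f)*w + 9)/2 = (f²*w + 9)/2 = (w*f² + 9)/2 = (9 + w*f²)/2 = 9/2 + w*f²/2)
S = 413 (S = (9/2 + (½)*9*9²) - 1*(-44) = (9/2 + (½)*9*81) + 44 = (9/2 + 729/2) + 44 = 369 + 44 = 413)
j(M) = 4
U(o, q) = 4 + q (U(o, q) = q + 4 = 4 + q)
S + U(j(0), 12)*n(12, -10) = 413 + (4 + 12)*(-10) = 413 + 16*(-10) = 413 - 160 = 253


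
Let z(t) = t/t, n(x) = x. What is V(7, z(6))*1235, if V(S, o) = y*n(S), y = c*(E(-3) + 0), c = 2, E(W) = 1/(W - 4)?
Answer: -2470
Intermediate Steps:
E(W) = 1/(-4 + W)
y = -2/7 (y = 2*(1/(-4 - 3) + 0) = 2*(1/(-7) + 0) = 2*(-⅐ + 0) = 2*(-⅐) = -2/7 ≈ -0.28571)
z(t) = 1
V(S, o) = -2*S/7
V(7, z(6))*1235 = -2/7*7*1235 = -2*1235 = -2470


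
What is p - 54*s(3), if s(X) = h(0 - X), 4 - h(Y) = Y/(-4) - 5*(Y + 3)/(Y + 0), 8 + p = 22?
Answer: -323/2 ≈ -161.50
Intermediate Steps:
p = 14 (p = -8 + 22 = 14)
h(Y) = 4 + Y/4 + 5*(3 + Y)/Y (h(Y) = 4 - (Y/(-4) - 5*(Y + 3)/(Y + 0)) = 4 - (Y*(-1/4) - 5*(3 + Y)/Y) = 4 - (-Y/4 - 5*(3 + Y)/Y) = 4 + (Y/4 + 5*(3 + Y)/Y) = 4 + Y/4 + 5*(3 + Y)/Y)
s(X) = 9 - 15/X - X/4 (s(X) = 9 + 15/(0 - X) + (0 - X)/4 = 9 + 15/((-X)) + (-X)/4 = 9 + 15*(-1/X) - X/4 = 9 - 15/X - X/4)
p - 54*s(3) = 14 - 54*(9 - 15/3 - 1/4*3) = 14 - 54*(9 - 15*1/3 - 3/4) = 14 - 54*(9 - 5 - 3/4) = 14 - 54*13/4 = 14 - 351/2 = -323/2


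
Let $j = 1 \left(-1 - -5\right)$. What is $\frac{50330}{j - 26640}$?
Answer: $- \frac{25165}{13318} \approx -1.8895$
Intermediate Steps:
$j = 4$ ($j = 1 \left(-1 + 5\right) = 1 \cdot 4 = 4$)
$\frac{50330}{j - 26640} = \frac{50330}{4 - 26640} = \frac{50330}{-26636} = 50330 \left(- \frac{1}{26636}\right) = - \frac{25165}{13318}$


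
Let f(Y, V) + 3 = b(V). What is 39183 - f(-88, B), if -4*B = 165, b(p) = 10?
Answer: 39176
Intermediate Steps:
B = -165/4 (B = -¼*165 = -165/4 ≈ -41.250)
f(Y, V) = 7 (f(Y, V) = -3 + 10 = 7)
39183 - f(-88, B) = 39183 - 1*7 = 39183 - 7 = 39176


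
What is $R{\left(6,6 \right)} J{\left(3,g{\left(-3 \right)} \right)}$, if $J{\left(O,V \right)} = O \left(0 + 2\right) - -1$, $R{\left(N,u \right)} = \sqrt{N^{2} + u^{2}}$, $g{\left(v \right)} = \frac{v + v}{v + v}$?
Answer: $42 \sqrt{2} \approx 59.397$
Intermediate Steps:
$g{\left(v \right)} = 1$ ($g{\left(v \right)} = \frac{2 v}{2 v} = 2 v \frac{1}{2 v} = 1$)
$J{\left(O,V \right)} = 1 + 2 O$ ($J{\left(O,V \right)} = O 2 + 1 = 2 O + 1 = 1 + 2 O$)
$R{\left(6,6 \right)} J{\left(3,g{\left(-3 \right)} \right)} = \sqrt{6^{2} + 6^{2}} \left(1 + 2 \cdot 3\right) = \sqrt{36 + 36} \left(1 + 6\right) = \sqrt{72} \cdot 7 = 6 \sqrt{2} \cdot 7 = 42 \sqrt{2}$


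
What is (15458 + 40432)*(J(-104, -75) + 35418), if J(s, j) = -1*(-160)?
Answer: 1988454420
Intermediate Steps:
J(s, j) = 160
(15458 + 40432)*(J(-104, -75) + 35418) = (15458 + 40432)*(160 + 35418) = 55890*35578 = 1988454420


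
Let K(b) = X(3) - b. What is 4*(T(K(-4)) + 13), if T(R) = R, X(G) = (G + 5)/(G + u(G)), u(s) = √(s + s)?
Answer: 100 - 32*√6/3 ≈ 73.872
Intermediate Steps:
u(s) = √2*√s (u(s) = √(2*s) = √2*√s)
X(G) = (5 + G)/(G + √2*√G) (X(G) = (G + 5)/(G + √2*√G) = (5 + G)/(G + √2*√G))
K(b) = -b + 8/(3 + √6) (K(b) = (5 + 3)/(3 + √2*√3) - b = 8/(3 + √6) - b = -b + 8/(3 + √6))
4*(T(K(-4)) + 13) = 4*((8 - 1*(-4) - 8*√6/3) + 13) = 4*((8 + 4 - 8*√6/3) + 13) = 4*((12 - 8*√6/3) + 13) = 4*(25 - 8*√6/3) = 100 - 32*√6/3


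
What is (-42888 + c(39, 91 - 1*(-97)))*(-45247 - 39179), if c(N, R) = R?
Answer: 3604990200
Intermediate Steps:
(-42888 + c(39, 91 - 1*(-97)))*(-45247 - 39179) = (-42888 + (91 - 1*(-97)))*(-45247 - 39179) = (-42888 + (91 + 97))*(-84426) = (-42888 + 188)*(-84426) = -42700*(-84426) = 3604990200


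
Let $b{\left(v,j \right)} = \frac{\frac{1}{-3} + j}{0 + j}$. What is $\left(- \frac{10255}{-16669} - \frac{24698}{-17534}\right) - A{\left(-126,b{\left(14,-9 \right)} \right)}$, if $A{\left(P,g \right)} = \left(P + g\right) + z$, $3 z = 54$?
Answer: $\frac{430029290006}{3945702321} \approx 108.99$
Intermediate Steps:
$z = 18$ ($z = \frac{1}{3} \cdot 54 = 18$)
$b{\left(v,j \right)} = \frac{- \frac{1}{3} + j}{j}$
$A{\left(P,g \right)} = 18 + P + g$ ($A{\left(P,g \right)} = \left(P + g\right) + 18 = 18 + P + g$)
$\left(- \frac{10255}{-16669} - \frac{24698}{-17534}\right) - A{\left(-126,b{\left(14,-9 \right)} \right)} = \left(- \frac{10255}{-16669} - \frac{24698}{-17534}\right) - \left(18 - 126 + \frac{- \frac{1}{3} - 9}{-9}\right) = \left(\left(-10255\right) \left(- \frac{1}{16669}\right) - - \frac{12349}{8767}\right) - \left(18 - 126 - - \frac{28}{27}\right) = \left(\frac{10255}{16669} + \frac{12349}{8767}\right) - \left(18 - 126 + \frac{28}{27}\right) = \frac{295751066}{146137123} - - \frac{2888}{27} = \frac{295751066}{146137123} + \frac{2888}{27} = \frac{430029290006}{3945702321}$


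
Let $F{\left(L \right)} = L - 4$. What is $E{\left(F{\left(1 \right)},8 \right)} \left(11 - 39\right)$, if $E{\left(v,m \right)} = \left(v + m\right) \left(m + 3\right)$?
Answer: $-1540$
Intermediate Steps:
$F{\left(L \right)} = -4 + L$
$E{\left(v,m \right)} = \left(3 + m\right) \left(m + v\right)$ ($E{\left(v,m \right)} = \left(m + v\right) \left(3 + m\right) = \left(3 + m\right) \left(m + v\right)$)
$E{\left(F{\left(1 \right)},8 \right)} \left(11 - 39\right) = \left(8^{2} + 3 \cdot 8 + 3 \left(-4 + 1\right) + 8 \left(-4 + 1\right)\right) \left(11 - 39\right) = \left(64 + 24 + 3 \left(-3\right) + 8 \left(-3\right)\right) \left(-28\right) = \left(64 + 24 - 9 - 24\right) \left(-28\right) = 55 \left(-28\right) = -1540$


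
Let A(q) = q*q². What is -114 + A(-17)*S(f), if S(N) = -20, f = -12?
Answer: 98146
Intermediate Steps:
A(q) = q³
-114 + A(-17)*S(f) = -114 + (-17)³*(-20) = -114 - 4913*(-20) = -114 + 98260 = 98146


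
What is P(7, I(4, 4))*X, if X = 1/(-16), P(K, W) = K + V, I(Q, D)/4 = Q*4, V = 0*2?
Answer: -7/16 ≈ -0.43750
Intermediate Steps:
V = 0
I(Q, D) = 16*Q (I(Q, D) = 4*(Q*4) = 4*(4*Q) = 16*Q)
P(K, W) = K (P(K, W) = K + 0 = K)
X = -1/16 ≈ -0.062500
P(7, I(4, 4))*X = 7*(-1/16) = -7/16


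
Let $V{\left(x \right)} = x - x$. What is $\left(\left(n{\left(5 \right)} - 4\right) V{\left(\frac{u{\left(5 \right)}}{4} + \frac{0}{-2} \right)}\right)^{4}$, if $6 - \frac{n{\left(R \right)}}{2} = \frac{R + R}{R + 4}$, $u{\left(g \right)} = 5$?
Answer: $0$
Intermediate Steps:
$n{\left(R \right)} = 12 - \frac{4 R}{4 + R}$ ($n{\left(R \right)} = 12 - 2 \frac{R + R}{R + 4} = 12 - 2 \frac{2 R}{4 + R} = 12 - \frac{4 R}{4 + R}$)
$V{\left(x \right)} = 0$
$\left(\left(n{\left(5 \right)} - 4\right) V{\left(\frac{u{\left(5 \right)}}{4} + \frac{0}{-2} \right)}\right)^{4} = \left(\left(\frac{8 \left(6 + 5\right)}{4 + 5} - 4\right) 0\right)^{4} = \left(\left(8 \cdot \frac{1}{9} \cdot 11 - 4\right) 0\right)^{4} = \left(\left(\frac{88}{9} - 4\right) 0\right)^{4} = \left(\frac{52}{9} \cdot 0\right)^{4} = 0^{4} = 0$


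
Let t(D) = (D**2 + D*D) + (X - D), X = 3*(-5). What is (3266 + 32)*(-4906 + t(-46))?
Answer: -2120614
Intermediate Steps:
X = -15
t(D) = -15 - D + 2*D**2 (t(D) = (D**2 + D*D) + (-15 - D) = (D**2 + D**2) + (-15 - D) = 2*D**2 + (-15 - D) = -15 - D + 2*D**2)
(3266 + 32)*(-4906 + t(-46)) = (3266 + 32)*(-4906 + (-15 - 1*(-46) + 2*(-46)**2)) = 3298*(-4906 + (-15 + 46 + 2*2116)) = 3298*(-4906 + (-15 + 46 + 4232)) = 3298*(-4906 + 4263) = 3298*(-643) = -2120614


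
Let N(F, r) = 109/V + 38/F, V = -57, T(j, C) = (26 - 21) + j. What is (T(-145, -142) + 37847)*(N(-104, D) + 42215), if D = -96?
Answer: 1572614539621/988 ≈ 1.5917e+9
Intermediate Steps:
T(j, C) = 5 + j
N(F, r) = -109/57 + 38/F (N(F, r) = 109/(-57) + 38/F = 109*(-1/57) + 38/F = -109/57 + 38/F)
(T(-145, -142) + 37847)*(N(-104, D) + 42215) = ((5 - 145) + 37847)*((-109/57 + 38/(-104)) + 42215) = (-140 + 37847)*((-109/57 + 38*(-1/104)) + 42215) = 37707*((-109/57 - 19/52) + 42215) = 37707*(-6751/2964 + 42215) = 37707*(125118509/2964) = 1572614539621/988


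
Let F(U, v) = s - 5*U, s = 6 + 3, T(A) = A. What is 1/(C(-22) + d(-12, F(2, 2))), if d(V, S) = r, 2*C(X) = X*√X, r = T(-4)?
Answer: I/(-4*I + 11*√22) ≈ -0.0014937 + 0.019266*I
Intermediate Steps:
s = 9
F(U, v) = 9 - 5*U
r = -4
C(X) = X^(3/2)/2 (C(X) = (X*√X)/2 = X^(3/2)/2)
d(V, S) = -4
1/(C(-22) + d(-12, F(2, 2))) = 1/((-22)^(3/2)/2 - 4) = 1/((-22*I*√22)/2 - 4) = 1/(-11*I*√22 - 4) = 1/(-4 - 11*I*√22)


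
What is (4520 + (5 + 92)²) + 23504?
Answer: 37433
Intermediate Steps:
(4520 + (5 + 92)²) + 23504 = (4520 + 97²) + 23504 = (4520 + 9409) + 23504 = 13929 + 23504 = 37433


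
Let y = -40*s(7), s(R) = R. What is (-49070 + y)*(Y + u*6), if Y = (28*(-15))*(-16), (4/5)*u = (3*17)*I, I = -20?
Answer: 45895500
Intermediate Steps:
u = -1275 (u = 5*((3*17)*(-20))/4 = 5*(51*(-20))/4 = (5/4)*(-1020) = -1275)
y = -280 (y = -40*7 = -280)
Y = 6720 (Y = -420*(-16) = 6720)
(-49070 + y)*(Y + u*6) = (-49070 - 280)*(6720 - 1275*6) = -49350*(6720 - 7650) = -49350*(-930) = 45895500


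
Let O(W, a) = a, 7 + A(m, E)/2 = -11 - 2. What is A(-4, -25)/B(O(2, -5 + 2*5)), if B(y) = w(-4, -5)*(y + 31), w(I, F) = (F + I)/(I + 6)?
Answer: 20/81 ≈ 0.24691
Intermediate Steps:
A(m, E) = -40 (A(m, E) = -14 + 2*(-11 - 2) = -14 + 2*(-13) = -14 - 26 = -40)
w(I, F) = (F + I)/(6 + I)
B(y) = -279/2 - 9*y/2 (B(y) = ((-5 - 4)/(6 - 4))*(y + 31) = (-9/2)*(31 + y) = ((½)*(-9))*(31 + y) = -9*(31 + y)/2 = -279/2 - 9*y/2)
A(-4, -25)/B(O(2, -5 + 2*5)) = -40/(-279/2 - 9*(-5 + 2*5)/2) = -40/(-279/2 - 9*(-5 + 10)/2) = -40/(-279/2 - 9/2*5) = -40/(-279/2 - 45/2) = -40/(-162) = -40*(-1/162) = 20/81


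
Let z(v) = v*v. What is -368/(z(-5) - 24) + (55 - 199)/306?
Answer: -6264/17 ≈ -368.47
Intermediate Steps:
z(v) = v²
-368/(z(-5) - 24) + (55 - 199)/306 = -368/((-5)² - 24) + (55 - 199)/306 = -368/(25 - 24) - 144*1/306 = -368/1 - 8/17 = -368*1 - 8/17 = -368 - 8/17 = -6264/17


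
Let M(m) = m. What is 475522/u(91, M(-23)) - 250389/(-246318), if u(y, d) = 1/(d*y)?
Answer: -81717437048413/82106 ≈ -9.9527e+8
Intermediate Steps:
u(y, d) = 1/(d*y)
475522/u(91, M(-23)) - 250389/(-246318) = 475522/((1/(-23*91))) - 250389/(-246318) = 475522/((-1/23*1/91)) - 250389*(-1/246318) = 475522/(-1/2093) + 83463/82106 = 475522*(-2093) + 83463/82106 = -995267546 + 83463/82106 = -81717437048413/82106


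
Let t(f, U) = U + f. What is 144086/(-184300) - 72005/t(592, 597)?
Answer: -6720919877/109566350 ≈ -61.341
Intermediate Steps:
144086/(-184300) - 72005/t(592, 597) = 144086/(-184300) - 72005/(597 + 592) = 144086*(-1/184300) - 72005/1189 = -72043/92150 - 72005*1/1189 = -72043/92150 - 72005/1189 = -6720919877/109566350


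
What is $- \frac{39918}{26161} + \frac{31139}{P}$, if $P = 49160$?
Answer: $- \frac{1147741501}{1286074760} \approx -0.89244$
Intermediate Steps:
$- \frac{39918}{26161} + \frac{31139}{P} = - \frac{39918}{26161} + \frac{31139}{49160} = - \frac{1147741501}{1286074760}$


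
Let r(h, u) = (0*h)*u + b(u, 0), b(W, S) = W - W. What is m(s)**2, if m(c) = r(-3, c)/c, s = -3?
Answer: 0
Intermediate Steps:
b(W, S) = 0
r(h, u) = 0 (r(h, u) = (0*h)*u + 0 = 0*u + 0 = 0 + 0 = 0)
m(c) = 0 (m(c) = 0/c = 0)
m(s)**2 = 0**2 = 0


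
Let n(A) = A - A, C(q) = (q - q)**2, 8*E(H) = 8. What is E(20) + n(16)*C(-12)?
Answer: 1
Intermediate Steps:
E(H) = 1 (E(H) = (1/8)*8 = 1)
C(q) = 0 (C(q) = 0**2 = 0)
n(A) = 0
E(20) + n(16)*C(-12) = 1 + 0*0 = 1 + 0 = 1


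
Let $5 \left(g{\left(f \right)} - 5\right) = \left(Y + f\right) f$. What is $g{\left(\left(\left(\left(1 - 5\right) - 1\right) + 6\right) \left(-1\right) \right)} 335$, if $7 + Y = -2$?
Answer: $2345$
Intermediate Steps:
$Y = -9$ ($Y = -7 - 2 = -9$)
$g{\left(f \right)} = 5 + \frac{f \left(-9 + f\right)}{5}$ ($g{\left(f \right)} = 5 + \frac{\left(-9 + f\right) f}{5} = 5 + \frac{f \left(-9 + f\right)}{5}$)
$g{\left(\left(\left(\left(1 - 5\right) - 1\right) + 6\right) \left(-1\right) \right)} 335 = \left(5 - \frac{9 \left(\left(\left(1 - 5\right) - 1\right) + 6\right) \left(-1\right)}{5} + \frac{\left(\left(\left(\left(1 - 5\right) - 1\right) + 6\right) \left(-1\right)\right)^{2}}{5}\right) 335 = \left(5 - \frac{9 \left(\left(-4 - 1\right) + 6\right) \left(-1\right)}{5} + \frac{\left(\left(\left(-4 - 1\right) + 6\right) \left(-1\right)\right)^{2}}{5}\right) 335 = \left(5 - \frac{9 \left(-5 + 6\right) \left(-1\right)}{5} + \frac{\left(\left(-5 + 6\right) \left(-1\right)\right)^{2}}{5}\right) 335 = \left(5 - \frac{9 \cdot 1 \left(-1\right)}{5} + \frac{\left(1 \left(-1\right)\right)^{2}}{5}\right) 335 = \left(5 - - \frac{9}{5} + \frac{\left(-1\right)^{2}}{5}\right) 335 = \left(5 + \frac{9}{5} + \frac{1}{5} \cdot 1\right) 335 = \left(5 + \frac{9}{5} + \frac{1}{5}\right) 335 = 7 \cdot 335 = 2345$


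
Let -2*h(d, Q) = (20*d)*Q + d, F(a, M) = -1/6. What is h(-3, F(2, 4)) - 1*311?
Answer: -629/2 ≈ -314.50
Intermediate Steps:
F(a, M) = -1/6 (F(a, M) = -1*1/6 = -1/6)
h(d, Q) = -d/2 - 10*Q*d (h(d, Q) = -((20*d)*Q + d)/2 = -(20*Q*d + d)/2 = -(d + 20*Q*d)/2 = -d/2 - 10*Q*d)
h(-3, F(2, 4)) - 1*311 = -1/2*(-3)*(1 + 20*(-1/6)) - 1*311 = -1/2*(-3)*(1 - 10/3) - 311 = -1/2*(-3)*(-7/3) - 311 = -7/2 - 311 = -629/2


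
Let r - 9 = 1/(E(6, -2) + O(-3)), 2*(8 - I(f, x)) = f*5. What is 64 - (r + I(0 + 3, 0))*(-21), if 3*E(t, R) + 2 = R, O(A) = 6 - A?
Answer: 12247/46 ≈ 266.24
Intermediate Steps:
E(t, R) = -⅔ + R/3
I(f, x) = 8 - 5*f/2 (I(f, x) = 8 - f*5/2 = 8 - 5*f/2)
r = 210/23 (r = 9 + 1/((-⅔ + (⅓)*(-2)) + (6 - 1*(-3))) = 9 + 1/((-⅔ - ⅔) + (6 + 3)) = 9 + 1/(-4/3 + 9) = 9 + 1/(23/3) = 9 + 3/23 = 210/23 ≈ 9.1304)
64 - (r + I(0 + 3, 0))*(-21) = 64 - (210/23 + (8 - 5*(0 + 3)/2))*(-21) = 64 - (210/23 + (8 - 5/2*3))*(-21) = 64 - (210/23 + (8 - 15/2))*(-21) = 64 - (210/23 + ½)*(-21) = 64 - 443*(-21)/46 = 64 - 1*(-9303/46) = 64 + 9303/46 = 12247/46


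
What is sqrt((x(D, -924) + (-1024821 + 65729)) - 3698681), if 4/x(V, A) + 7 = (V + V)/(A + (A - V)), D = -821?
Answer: I*sqrt(77510012817)/129 ≈ 2158.2*I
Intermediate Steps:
x(V, A) = 4/(-7 + 2*V/(-V + 2*A)) (x(V, A) = 4/(-7 + (V + V)/(A + (A - V))) = 4/(-7 + (2*V)/(-V + 2*A)) = 4/(-7 + 2*V/(-V + 2*A)))
sqrt((x(D, -924) + (-1024821 + 65729)) - 3698681) = sqrt((4*(-821 - 2*(-924))/(-9*(-821) + 14*(-924)) + (-1024821 + 65729)) - 3698681) = sqrt((4*(-821 + 1848)/(7389 - 12936) - 959092) - 3698681) = sqrt((4*1027/(-5547) - 959092) - 3698681) = sqrt((4*(-1/5547)*1027 - 959092) - 3698681) = sqrt((-4108/5547 - 959092) - 3698681) = sqrt(-5320087432/5547 - 3698681) = sqrt(-25836670939/5547) = I*sqrt(77510012817)/129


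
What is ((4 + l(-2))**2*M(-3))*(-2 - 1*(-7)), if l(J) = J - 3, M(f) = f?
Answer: -15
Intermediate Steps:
l(J) = -3 + J
((4 + l(-2))**2*M(-3))*(-2 - 1*(-7)) = ((4 + (-3 - 2))**2*(-3))*(-2 - 1*(-7)) = ((4 - 5)**2*(-3))*(-2 + 7) = ((-1)**2*(-3))*5 = (1*(-3))*5 = -3*5 = -15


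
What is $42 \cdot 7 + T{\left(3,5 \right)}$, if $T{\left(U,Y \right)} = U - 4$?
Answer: $293$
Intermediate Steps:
$T{\left(U,Y \right)} = -4 + U$
$42 \cdot 7 + T{\left(3,5 \right)} = 42 \cdot 7 + \left(-4 + 3\right) = 294 - 1 = 293$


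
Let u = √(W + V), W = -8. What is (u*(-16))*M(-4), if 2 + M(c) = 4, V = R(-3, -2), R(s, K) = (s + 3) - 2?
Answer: -32*I*√10 ≈ -101.19*I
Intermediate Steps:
R(s, K) = 1 + s (R(s, K) = (3 + s) - 2 = 1 + s)
V = -2 (V = 1 - 3 = -2)
M(c) = 2 (M(c) = -2 + 4 = 2)
u = I*√10 (u = √(-8 - 2) = √(-10) = I*√10 ≈ 3.1623*I)
(u*(-16))*M(-4) = ((I*√10)*(-16))*2 = -16*I*√10*2 = -32*I*√10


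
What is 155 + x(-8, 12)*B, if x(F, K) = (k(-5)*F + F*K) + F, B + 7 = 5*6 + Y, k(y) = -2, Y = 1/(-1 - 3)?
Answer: -1847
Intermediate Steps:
Y = -¼ (Y = 1/(-4) = -¼ ≈ -0.25000)
B = 91/4 (B = -7 + (5*6 - ¼) = -7 + (30 - ¼) = -7 + 119/4 = 91/4 ≈ 22.750)
x(F, K) = -F + F*K (x(F, K) = (-2*F + F*K) + F = -F + F*K)
155 + x(-8, 12)*B = 155 - 8*(-1 + 12)*(91/4) = 155 - 8*11*(91/4) = 155 - 88*91/4 = 155 - 2002 = -1847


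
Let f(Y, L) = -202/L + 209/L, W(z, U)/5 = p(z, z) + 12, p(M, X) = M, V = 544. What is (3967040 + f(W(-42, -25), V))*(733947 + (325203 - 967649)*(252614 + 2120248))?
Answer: -3289837012972098154335/544 ≈ -6.0475e+18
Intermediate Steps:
W(z, U) = 60 + 5*z (W(z, U) = 5*(z + 12) = 5*(12 + z) = 60 + 5*z)
f(Y, L) = 7/L
(3967040 + f(W(-42, -25), V))*(733947 + (325203 - 967649)*(252614 + 2120248)) = (3967040 + 7/544)*(733947 + (325203 - 967649)*(252614 + 2120248)) = (3967040 + 7*(1/544))*(733947 - 642446*2372862) = (3967040 + 7/544)*(733947 - 1524435700452) = (2158069767/544)*(-1524434966505) = -3289837012972098154335/544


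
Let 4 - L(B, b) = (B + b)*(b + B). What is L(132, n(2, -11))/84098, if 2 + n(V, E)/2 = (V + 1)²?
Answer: -10656/42049 ≈ -0.25342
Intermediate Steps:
n(V, E) = -4 + 2*(1 + V)² (n(V, E) = -4 + 2*(V + 1)² = -4 + 2*(1 + V)²)
L(B, b) = 4 - (B + b)² (L(B, b) = 4 - (B + b)*(b + B) = 4 - (B + b)*(B + b) = 4 - (B + b)²)
L(132, n(2, -11))/84098 = (4 - (132 + (-4 + 2*(1 + 2)²))²)/84098 = (4 - (132 + (-4 + 2*3²))²)*(1/84098) = (4 - (132 + (-4 + 2*9))²)*(1/84098) = (4 - (132 + (-4 + 18))²)*(1/84098) = (4 - (132 + 14)²)*(1/84098) = (4 - 1*146²)*(1/84098) = (4 - 1*21316)*(1/84098) = (4 - 21316)*(1/84098) = -21312*1/84098 = -10656/42049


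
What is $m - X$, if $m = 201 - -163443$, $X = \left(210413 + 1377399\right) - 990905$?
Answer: $-433263$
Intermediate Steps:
$X = 596907$ ($X = 1587812 - 990905 = 596907$)
$m = 163644$ ($m = 201 + 163443 = 163644$)
$m - X = 163644 - 596907 = -433263$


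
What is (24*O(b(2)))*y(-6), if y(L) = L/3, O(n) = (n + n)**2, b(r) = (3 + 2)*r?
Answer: -19200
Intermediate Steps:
b(r) = 5*r
O(n) = 4*n**2 (O(n) = (2*n)**2 = 4*n**2)
y(L) = L/3 (y(L) = L*(1/3) = L/3)
(24*O(b(2)))*y(-6) = (24*(4*(5*2)**2))*((1/3)*(-6)) = (24*(4*10**2))*(-2) = (24*(4*100))*(-2) = (24*400)*(-2) = 9600*(-2) = -19200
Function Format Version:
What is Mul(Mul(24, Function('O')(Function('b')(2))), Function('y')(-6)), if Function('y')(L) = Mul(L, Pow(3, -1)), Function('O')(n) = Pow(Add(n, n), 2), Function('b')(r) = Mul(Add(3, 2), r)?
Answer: -19200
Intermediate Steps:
Function('b')(r) = Mul(5, r)
Function('O')(n) = Mul(4, Pow(n, 2)) (Function('O')(n) = Pow(Mul(2, n), 2) = Mul(4, Pow(n, 2)))
Function('y')(L) = Mul(Rational(1, 3), L) (Function('y')(L) = Mul(L, Rational(1, 3)) = Mul(Rational(1, 3), L))
Mul(Mul(24, Function('O')(Function('b')(2))), Function('y')(-6)) = Mul(Mul(24, Mul(4, Pow(Mul(5, 2), 2))), Mul(Rational(1, 3), -6)) = Mul(Mul(24, Mul(4, Pow(10, 2))), -2) = Mul(Mul(24, Mul(4, 100)), -2) = Mul(Mul(24, 400), -2) = Mul(9600, -2) = -19200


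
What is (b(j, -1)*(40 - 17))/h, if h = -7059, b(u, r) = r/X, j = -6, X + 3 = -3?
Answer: -23/42354 ≈ -0.00054304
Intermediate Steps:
X = -6 (X = -3 - 3 = -6)
b(u, r) = -r/6 (b(u, r) = r/(-6) = r*(-⅙) = -r/6)
(b(j, -1)*(40 - 17))/h = ((-⅙*(-1))*(40 - 17))/(-7059) = ((⅙)*23)*(-1/7059) = (23/6)*(-1/7059) = -23/42354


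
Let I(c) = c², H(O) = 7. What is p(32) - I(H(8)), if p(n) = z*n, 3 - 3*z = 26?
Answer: -883/3 ≈ -294.33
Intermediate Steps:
z = -23/3 (z = 1 - ⅓*26 = 1 - 26/3 = -23/3 ≈ -7.6667)
p(n) = -23*n/3
p(32) - I(H(8)) = -23/3*32 - 1*7² = -736/3 - 1*49 = -736/3 - 49 = -883/3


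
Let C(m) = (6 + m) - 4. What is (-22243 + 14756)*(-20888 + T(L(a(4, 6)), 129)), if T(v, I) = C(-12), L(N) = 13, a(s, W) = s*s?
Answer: 156463326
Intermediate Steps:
a(s, W) = s²
C(m) = 2 + m
T(v, I) = -10 (T(v, I) = 2 - 12 = -10)
(-22243 + 14756)*(-20888 + T(L(a(4, 6)), 129)) = (-22243 + 14756)*(-20888 - 10) = -7487*(-20898) = 156463326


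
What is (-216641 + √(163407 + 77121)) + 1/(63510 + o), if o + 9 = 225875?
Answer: -62690706015/289376 + 4*√15033 ≈ -2.1615e+5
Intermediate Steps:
o = 225866 (o = -9 + 225875 = 225866)
(-216641 + √(163407 + 77121)) + 1/(63510 + o) = (-216641 + √(163407 + 77121)) + 1/(63510 + 225866) = (-216641 + √240528) + 1/289376 = (-216641 + 4*√15033) + 1/289376 = -62690706015/289376 + 4*√15033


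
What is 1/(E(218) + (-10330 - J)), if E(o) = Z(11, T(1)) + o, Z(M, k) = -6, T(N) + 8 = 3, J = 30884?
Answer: -1/41002 ≈ -2.4389e-5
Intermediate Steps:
T(N) = -5 (T(N) = -8 + 3 = -5)
E(o) = -6 + o
1/(E(218) + (-10330 - J)) = 1/((-6 + 218) + (-10330 - 1*30884)) = 1/(212 + (-10330 - 30884)) = 1/(212 - 41214) = 1/(-41002) = -1/41002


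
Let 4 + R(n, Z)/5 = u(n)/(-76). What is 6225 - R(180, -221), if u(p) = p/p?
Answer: 474625/76 ≈ 6245.1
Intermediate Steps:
u(p) = 1
R(n, Z) = -1525/76 (R(n, Z) = -20 + 5*(1/(-76)) = -20 + 5*(1*(-1/76)) = -20 + 5*(-1/76) = -20 - 5/76 = -1525/76)
6225 - R(180, -221) = 6225 - 1*(-1525/76) = 6225 + 1525/76 = 474625/76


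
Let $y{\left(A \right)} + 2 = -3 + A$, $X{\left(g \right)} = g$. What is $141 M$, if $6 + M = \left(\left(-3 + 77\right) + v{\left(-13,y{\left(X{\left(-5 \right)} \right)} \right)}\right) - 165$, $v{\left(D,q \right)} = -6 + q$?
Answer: $-15933$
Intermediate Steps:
$y{\left(A \right)} = -5 + A$ ($y{\left(A \right)} = -2 + \left(-3 + A\right) = -5 + A$)
$M = -113$ ($M = -6 + \left(\left(\left(-3 + 77\right) - 16\right) - 165\right) = -6 + \left(\left(74 - 16\right) - 165\right) = -6 + \left(58 - 165\right) = -6 - 107 = -113$)
$141 M = 141 \left(-113\right) = -15933$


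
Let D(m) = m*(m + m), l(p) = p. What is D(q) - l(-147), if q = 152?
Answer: 46355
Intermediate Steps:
D(m) = 2*m**2 (D(m) = m*(2*m) = 2*m**2)
D(q) - l(-147) = 2*152**2 - 1*(-147) = 2*23104 + 147 = 46208 + 147 = 46355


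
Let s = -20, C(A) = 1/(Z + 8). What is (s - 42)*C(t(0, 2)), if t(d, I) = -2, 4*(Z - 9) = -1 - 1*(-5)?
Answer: -31/9 ≈ -3.4444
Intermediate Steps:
Z = 10 (Z = 9 + (-1 - 1*(-5))/4 = 9 + (-1 + 5)/4 = 9 + (1/4)*4 = 9 + 1 = 10)
C(A) = 1/18 (C(A) = 1/(10 + 8) = 1/18)
(s - 42)*C(t(0, 2)) = (-20 - 42)*(1/18) = -62*1/18 = -31/9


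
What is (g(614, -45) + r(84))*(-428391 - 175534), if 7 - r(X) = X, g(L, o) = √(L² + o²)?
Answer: 46502225 - 603925*√379021 ≈ -3.2530e+8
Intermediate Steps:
r(X) = 7 - X
(g(614, -45) + r(84))*(-428391 - 175534) = (√(614² + (-45)²) + (7 - 1*84))*(-428391 - 175534) = (√(376996 + 2025) + (7 - 84))*(-603925) = (√379021 - 77)*(-603925) = (-77 + √379021)*(-603925) = 46502225 - 603925*√379021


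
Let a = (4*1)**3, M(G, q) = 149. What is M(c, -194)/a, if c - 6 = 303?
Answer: 149/64 ≈ 2.3281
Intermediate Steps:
c = 309 (c = 6 + 303 = 309)
a = 64 (a = 4**3 = 64)
M(c, -194)/a = 149/64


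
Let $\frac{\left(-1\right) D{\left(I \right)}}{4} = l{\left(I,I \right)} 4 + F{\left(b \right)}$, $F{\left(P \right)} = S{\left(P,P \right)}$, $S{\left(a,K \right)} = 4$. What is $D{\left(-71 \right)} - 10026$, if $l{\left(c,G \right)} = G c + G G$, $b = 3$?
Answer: $-171354$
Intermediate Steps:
$l{\left(c,G \right)} = G^{2} + G c$ ($l{\left(c,G \right)} = G c + G^{2} = G^{2} + G c$)
$F{\left(P \right)} = 4$
$D{\left(I \right)} = -16 - 32 I^{2}$ ($D{\left(I \right)} = - 4 \left(I \left(I + I\right) 4 + 4\right) = - 4 \left(I 2 I 4 + 4\right) = - 4 \left(2 I^{2} \cdot 4 + 4\right) = - 4 \left(8 I^{2} + 4\right) = - 4 \left(4 + 8 I^{2}\right) = -16 - 32 I^{2}$)
$D{\left(-71 \right)} - 10026 = \left(-16 - 32 \left(-71\right)^{2}\right) - 10026 = \left(-16 - 161312\right) - 10026 = -161328 - 10026 = -171354$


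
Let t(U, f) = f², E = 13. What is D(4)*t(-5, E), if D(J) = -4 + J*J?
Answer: 2028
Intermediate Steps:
D(J) = -4 + J²
D(4)*t(-5, E) = (-4 + 4²)*13² = (-4 + 16)*169 = 12*169 = 2028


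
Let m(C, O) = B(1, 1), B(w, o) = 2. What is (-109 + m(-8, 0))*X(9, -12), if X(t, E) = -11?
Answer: 1177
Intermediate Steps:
m(C, O) = 2
(-109 + m(-8, 0))*X(9, -12) = (-109 + 2)*(-11) = -107*(-11) = 1177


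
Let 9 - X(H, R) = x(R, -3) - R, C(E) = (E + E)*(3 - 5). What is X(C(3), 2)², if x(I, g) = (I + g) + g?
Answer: 225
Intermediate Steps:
C(E) = -4*E (C(E) = (2*E)*(-2) = -4*E)
x(I, g) = I + 2*g
X(H, R) = 15 (X(H, R) = 9 - ((R + 2*(-3)) - R) = 9 - ((R - 6) - R) = 9 - ((-6 + R) - R) = 9 - 1*(-6) = 9 + 6 = 15)
X(C(3), 2)² = 15² = 225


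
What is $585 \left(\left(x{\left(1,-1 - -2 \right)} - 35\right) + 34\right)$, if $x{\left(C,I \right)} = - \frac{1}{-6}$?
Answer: $- \frac{975}{2} \approx -487.5$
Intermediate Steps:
$x{\left(C,I \right)} = \frac{1}{6}$ ($x{\left(C,I \right)} = \left(-1\right) \left(- \frac{1}{6}\right) = \frac{1}{6}$)
$585 \left(\left(x{\left(1,-1 - -2 \right)} - 35\right) + 34\right) = 585 \left(\left(\frac{1}{6} - 35\right) + 34\right) = 585 \left(- \frac{209}{6} + 34\right) = 585 \left(- \frac{5}{6}\right) = - \frac{975}{2}$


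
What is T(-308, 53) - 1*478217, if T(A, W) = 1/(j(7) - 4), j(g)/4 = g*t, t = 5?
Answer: -65037511/136 ≈ -4.7822e+5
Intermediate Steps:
j(g) = 20*g (j(g) = 4*(g*5) = 4*(5*g) = 20*g)
T(A, W) = 1/136 (T(A, W) = 1/(20*7 - 4) = 1/(140 - 4) = 1/136)
T(-308, 53) - 1*478217 = 1/136 - 1*478217 = 1/136 - 478217 = -65037511/136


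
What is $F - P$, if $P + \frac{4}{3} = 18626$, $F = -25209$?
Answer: $- \frac{131501}{3} \approx -43834.0$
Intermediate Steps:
$P = \frac{55874}{3}$ ($P = - \frac{4}{3} + 18626 = \frac{55874}{3} \approx 18625.0$)
$F - P = -25209 - \frac{55874}{3} = - \frac{131501}{3}$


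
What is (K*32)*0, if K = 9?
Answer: 0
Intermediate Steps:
(K*32)*0 = (9*32)*0 = 288*0 = 0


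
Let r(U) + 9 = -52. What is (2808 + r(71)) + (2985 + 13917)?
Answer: 19649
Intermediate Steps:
r(U) = -61 (r(U) = -9 - 52 = -61)
(2808 + r(71)) + (2985 + 13917) = (2808 - 61) + (2985 + 13917) = 2747 + 16902 = 19649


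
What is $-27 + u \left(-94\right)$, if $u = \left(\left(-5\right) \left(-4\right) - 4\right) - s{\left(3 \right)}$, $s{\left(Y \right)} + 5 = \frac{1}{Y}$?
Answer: $- \frac{5909}{3} \approx -1969.7$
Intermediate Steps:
$s{\left(Y \right)} = -5 + \frac{1}{Y}$
$u = \frac{62}{3}$ ($u = \left(\left(-5\right) \left(-4\right) - 4\right) - \left(-5 + \frac{1}{3}\right) = \left(20 - 4\right) - \left(-5 + \frac{1}{3}\right) = 16 - - \frac{14}{3} = 16 + \frac{14}{3} = \frac{62}{3} \approx 20.667$)
$-27 + u \left(-94\right) = -27 + \frac{62}{3} \left(-94\right) = -27 - \frac{5828}{3} = - \frac{5909}{3}$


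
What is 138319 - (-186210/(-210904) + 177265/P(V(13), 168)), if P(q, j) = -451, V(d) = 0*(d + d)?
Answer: 14627369863/105452 ≈ 1.3871e+5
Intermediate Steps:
V(d) = 0 (V(d) = 0*(2*d) = 0)
138319 - (-186210/(-210904) + 177265/P(V(13), 168)) = 138319 - (-186210/(-210904) + 177265/(-451)) = 138319 - (-186210*(-1/210904) + 177265*(-1/451)) = 138319 - (93105/105452 - 16115/41) = 138319 - 1*(-41354675/105452) = 138319 + 41354675/105452 = 14627369863/105452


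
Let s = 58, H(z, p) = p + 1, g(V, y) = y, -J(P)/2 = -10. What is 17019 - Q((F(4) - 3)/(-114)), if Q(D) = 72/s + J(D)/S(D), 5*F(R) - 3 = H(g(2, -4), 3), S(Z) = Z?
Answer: 452190/29 ≈ 15593.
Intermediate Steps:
J(P) = 20 (J(P) = -2*(-10) = 20)
H(z, p) = 1 + p
F(R) = 7/5 (F(R) = 3/5 + (1 + 3)/5 = 3/5 + (1/5)*4 = 3/5 + 4/5 = 7/5)
Q(D) = 36/29 + 20/D (Q(D) = 72/58 + 20/D = 72*(1/58) + 20/D = 36/29 + 20/D)
17019 - Q((F(4) - 3)/(-114)) = 17019 - (36/29 + 20/(((7/5 - 3)/(-114)))) = 17019 - (36/29 + 20/((-8/5*(-1/114)))) = 17019 - (36/29 + 20/(4/285)) = 17019 - (36/29 + 20*(285/4)) = 17019 - (36/29 + 1425) = 17019 - 1*41361/29 = 17019 - 41361/29 = 452190/29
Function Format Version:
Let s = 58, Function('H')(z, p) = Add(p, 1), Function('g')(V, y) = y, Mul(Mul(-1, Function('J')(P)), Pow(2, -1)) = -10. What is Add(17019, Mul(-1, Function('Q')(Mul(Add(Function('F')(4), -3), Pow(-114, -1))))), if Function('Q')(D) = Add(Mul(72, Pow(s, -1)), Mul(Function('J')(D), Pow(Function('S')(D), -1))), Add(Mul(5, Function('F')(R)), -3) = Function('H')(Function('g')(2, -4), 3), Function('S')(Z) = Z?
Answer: Rational(452190, 29) ≈ 15593.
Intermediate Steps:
Function('J')(P) = 20 (Function('J')(P) = Mul(-2, -10) = 20)
Function('H')(z, p) = Add(1, p)
Function('F')(R) = Rational(7, 5) (Function('F')(R) = Add(Rational(3, 5), Mul(Rational(1, 5), Add(1, 3))) = Add(Rational(3, 5), Mul(Rational(1, 5), 4)) = Add(Rational(3, 5), Rational(4, 5)) = Rational(7, 5))
Function('Q')(D) = Add(Rational(36, 29), Mul(20, Pow(D, -1))) (Function('Q')(D) = Add(Mul(72, Pow(58, -1)), Mul(20, Pow(D, -1))) = Add(Mul(72, Rational(1, 58)), Mul(20, Pow(D, -1))) = Add(Rational(36, 29), Mul(20, Pow(D, -1))))
Add(17019, Mul(-1, Function('Q')(Mul(Add(Function('F')(4), -3), Pow(-114, -1))))) = Add(17019, Mul(-1, Add(Rational(36, 29), Mul(20, Pow(Mul(Add(Rational(7, 5), -3), Pow(-114, -1)), -1))))) = Add(17019, Mul(-1, Add(Rational(36, 29), Mul(20, Pow(Mul(Rational(-8, 5), Rational(-1, 114)), -1))))) = Add(17019, Mul(-1, Add(Rational(36, 29), Mul(20, Pow(Rational(4, 285), -1))))) = Add(17019, Mul(-1, Add(Rational(36, 29), Mul(20, Rational(285, 4))))) = Add(17019, Mul(-1, Add(Rational(36, 29), 1425))) = Add(17019, Mul(-1, Rational(41361, 29))) = Add(17019, Rational(-41361, 29)) = Rational(452190, 29)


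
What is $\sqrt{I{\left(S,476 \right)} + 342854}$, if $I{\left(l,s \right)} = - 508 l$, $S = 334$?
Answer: $\sqrt{173182} \approx 416.15$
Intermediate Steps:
$\sqrt{I{\left(S,476 \right)} + 342854} = \sqrt{\left(-508\right) 334 + 342854} = \sqrt{-169672 + 342854} = \sqrt{173182}$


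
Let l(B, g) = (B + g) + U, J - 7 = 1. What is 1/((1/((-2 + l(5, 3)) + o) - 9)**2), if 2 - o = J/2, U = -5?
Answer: 1/100 ≈ 0.010000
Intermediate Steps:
J = 8 (J = 7 + 1 = 8)
l(B, g) = -5 + B + g (l(B, g) = (B + g) - 5 = -5 + B + g)
o = -2 (o = 2 - 8/2 = 2 - 1*4 = 2 - 4 = -2)
1/((1/((-2 + l(5, 3)) + o) - 9)**2) = 1/((1/((-2 + (-5 + 5 + 3)) - 2) - 9)**2) = 1/((1/((-2 + 3) - 2) - 9)**2) = 1/((1/(1 - 2) - 9)**2) = 1/((1/(-1) - 9)**2) = 1/((-1 - 9)**2) = 1/((-10)**2) = 1/100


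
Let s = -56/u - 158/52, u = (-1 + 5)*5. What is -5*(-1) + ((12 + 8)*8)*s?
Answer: -12079/13 ≈ -929.15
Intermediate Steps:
u = 20 (u = 4*5 = 20)
s = -759/130 (s = -56/20 - 158/52 = -56*1/20 - 158*1/52 = -14/5 - 79/26 = -759/130 ≈ -5.8385)
-5*(-1) + ((12 + 8)*8)*s = -5*(-1) + ((12 + 8)*8)*(-759/130) = 5 + (20*8)*(-759/130) = 5 + 160*(-759/130) = 5 - 12144/13 = -12079/13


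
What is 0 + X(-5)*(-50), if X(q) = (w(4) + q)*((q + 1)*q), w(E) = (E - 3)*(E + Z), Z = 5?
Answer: -4000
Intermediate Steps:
w(E) = (-3 + E)*(5 + E) (w(E) = (E - 3)*(E + 5) = (-3 + E)*(5 + E))
X(q) = q*(1 + q)*(9 + q) (X(q) = ((-15 + 4² + 2*4) + q)*((q + 1)*q) = ((-15 + 16 + 8) + q)*((1 + q)*q) = (9 + q)*(q*(1 + q)) = q*(1 + q)*(9 + q))
0 + X(-5)*(-50) = 0 - 5*(9 + (-5)² + 10*(-5))*(-50) = 0 - 5*(9 + 25 - 50)*(-50) = 0 - 5*(-16)*(-50) = 0 + 80*(-50) = 0 - 4000 = -4000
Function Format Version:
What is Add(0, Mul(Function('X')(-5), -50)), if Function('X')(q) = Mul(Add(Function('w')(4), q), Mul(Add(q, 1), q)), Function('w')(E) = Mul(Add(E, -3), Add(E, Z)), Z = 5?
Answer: -4000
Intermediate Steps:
Function('w')(E) = Mul(Add(-3, E), Add(5, E)) (Function('w')(E) = Mul(Add(E, -3), Add(E, 5)) = Mul(Add(-3, E), Add(5, E)))
Function('X')(q) = Mul(q, Add(1, q), Add(9, q)) (Function('X')(q) = Mul(Add(Add(-15, Pow(4, 2), Mul(2, 4)), q), Mul(Add(q, 1), q)) = Mul(Add(Add(-15, 16, 8), q), Mul(Add(1, q), q)) = Mul(Add(9, q), Mul(q, Add(1, q))) = Mul(q, Add(1, q), Add(9, q)))
Add(0, Mul(Function('X')(-5), -50)) = Add(0, Mul(Mul(-5, Add(9, Pow(-5, 2), Mul(10, -5))), -50)) = Add(0, Mul(Mul(-5, Add(9, 25, -50)), -50)) = Add(0, Mul(Mul(-5, -16), -50)) = Add(0, Mul(80, -50)) = Add(0, -4000) = -4000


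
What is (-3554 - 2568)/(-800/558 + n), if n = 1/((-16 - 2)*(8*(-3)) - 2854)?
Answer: 4136868036/969079 ≈ 4268.9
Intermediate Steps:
n = -1/2422 (n = 1/(-18*(-24) - 2854) = 1/(432 - 2854) = 1/(-2422) = -1/2422 ≈ -0.00041288)
(-3554 - 2568)/(-800/558 + n) = (-3554 - 2568)/(-800/558 - 1/2422) = -6122/(-800*1/558 - 1/2422) = -6122/(-400/279 - 1/2422) = -6122/(-969079/675738) = -6122*(-675738/969079) = 4136868036/969079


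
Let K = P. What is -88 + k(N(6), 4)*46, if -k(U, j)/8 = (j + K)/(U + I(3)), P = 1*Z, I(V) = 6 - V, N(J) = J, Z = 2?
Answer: -1000/3 ≈ -333.33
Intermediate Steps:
P = 2 (P = 1*2 = 2)
K = 2
k(U, j) = -8*(2 + j)/(3 + U) (k(U, j) = -8*(j + 2)/(U + (6 - 1*3)) = -8*(2 + j)/(U + (6 - 3)) = -8*(2 + j)/(U + 3) = -8*(2 + j)/(3 + U))
-88 + k(N(6), 4)*46 = -88 + (8*(-2 - 1*4)/(3 + 6))*46 = -88 + (8*(-2 - 4)/9)*46 = -88 + (8*(⅑)*(-6))*46 = -88 - 16/3*46 = -88 - 736/3 = -1000/3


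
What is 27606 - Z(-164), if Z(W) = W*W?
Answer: 710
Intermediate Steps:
Z(W) = W²
27606 - Z(-164) = 27606 - 1*(-164)² = 27606 - 1*26896 = 27606 - 26896 = 710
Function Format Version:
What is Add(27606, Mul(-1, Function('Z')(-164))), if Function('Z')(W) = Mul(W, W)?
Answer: 710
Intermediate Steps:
Function('Z')(W) = Pow(W, 2)
Add(27606, Mul(-1, Function('Z')(-164))) = Add(27606, Mul(-1, Pow(-164, 2))) = Add(27606, Mul(-1, 26896)) = Add(27606, -26896) = 710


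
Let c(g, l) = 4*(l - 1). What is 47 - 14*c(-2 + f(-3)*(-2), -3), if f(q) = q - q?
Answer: 271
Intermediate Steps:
f(q) = 0
c(g, l) = -4 + 4*l (c(g, l) = 4*(-1 + l) = -4 + 4*l)
47 - 14*c(-2 + f(-3)*(-2), -3) = 47 - 14*(-4 + 4*(-3)) = 47 - 14*(-4 - 12) = 47 - 14*(-16) = 47 + 224 = 271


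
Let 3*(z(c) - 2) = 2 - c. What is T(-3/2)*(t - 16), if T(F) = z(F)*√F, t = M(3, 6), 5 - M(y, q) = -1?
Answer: -95*I*√6/6 ≈ -38.784*I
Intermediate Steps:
M(y, q) = 6 (M(y, q) = 5 - 1*(-1) = 5 + 1 = 6)
t = 6
z(c) = 8/3 - c/3 (z(c) = 2 + (2 - c)/3 = 2 + (⅔ - c/3) = 8/3 - c/3)
T(F) = √F*(8/3 - F/3) (T(F) = (8/3 - F/3)*√F = √F*(8/3 - F/3))
T(-3/2)*(t - 16) = (√(-3/2)*(8 - (-3)/2)/3)*(6 - 16) = (√(-3*½)*(8 - (-3)/2)/3)*(-10) = (√(-3/2)*(8 - 1*(-3/2))/3)*(-10) = ((I*√6/2)*(8 + 3/2)/3)*(-10) = ((⅓)*(I*√6/2)*(19/2))*(-10) = (19*I*√6/12)*(-10) = -95*I*√6/6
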